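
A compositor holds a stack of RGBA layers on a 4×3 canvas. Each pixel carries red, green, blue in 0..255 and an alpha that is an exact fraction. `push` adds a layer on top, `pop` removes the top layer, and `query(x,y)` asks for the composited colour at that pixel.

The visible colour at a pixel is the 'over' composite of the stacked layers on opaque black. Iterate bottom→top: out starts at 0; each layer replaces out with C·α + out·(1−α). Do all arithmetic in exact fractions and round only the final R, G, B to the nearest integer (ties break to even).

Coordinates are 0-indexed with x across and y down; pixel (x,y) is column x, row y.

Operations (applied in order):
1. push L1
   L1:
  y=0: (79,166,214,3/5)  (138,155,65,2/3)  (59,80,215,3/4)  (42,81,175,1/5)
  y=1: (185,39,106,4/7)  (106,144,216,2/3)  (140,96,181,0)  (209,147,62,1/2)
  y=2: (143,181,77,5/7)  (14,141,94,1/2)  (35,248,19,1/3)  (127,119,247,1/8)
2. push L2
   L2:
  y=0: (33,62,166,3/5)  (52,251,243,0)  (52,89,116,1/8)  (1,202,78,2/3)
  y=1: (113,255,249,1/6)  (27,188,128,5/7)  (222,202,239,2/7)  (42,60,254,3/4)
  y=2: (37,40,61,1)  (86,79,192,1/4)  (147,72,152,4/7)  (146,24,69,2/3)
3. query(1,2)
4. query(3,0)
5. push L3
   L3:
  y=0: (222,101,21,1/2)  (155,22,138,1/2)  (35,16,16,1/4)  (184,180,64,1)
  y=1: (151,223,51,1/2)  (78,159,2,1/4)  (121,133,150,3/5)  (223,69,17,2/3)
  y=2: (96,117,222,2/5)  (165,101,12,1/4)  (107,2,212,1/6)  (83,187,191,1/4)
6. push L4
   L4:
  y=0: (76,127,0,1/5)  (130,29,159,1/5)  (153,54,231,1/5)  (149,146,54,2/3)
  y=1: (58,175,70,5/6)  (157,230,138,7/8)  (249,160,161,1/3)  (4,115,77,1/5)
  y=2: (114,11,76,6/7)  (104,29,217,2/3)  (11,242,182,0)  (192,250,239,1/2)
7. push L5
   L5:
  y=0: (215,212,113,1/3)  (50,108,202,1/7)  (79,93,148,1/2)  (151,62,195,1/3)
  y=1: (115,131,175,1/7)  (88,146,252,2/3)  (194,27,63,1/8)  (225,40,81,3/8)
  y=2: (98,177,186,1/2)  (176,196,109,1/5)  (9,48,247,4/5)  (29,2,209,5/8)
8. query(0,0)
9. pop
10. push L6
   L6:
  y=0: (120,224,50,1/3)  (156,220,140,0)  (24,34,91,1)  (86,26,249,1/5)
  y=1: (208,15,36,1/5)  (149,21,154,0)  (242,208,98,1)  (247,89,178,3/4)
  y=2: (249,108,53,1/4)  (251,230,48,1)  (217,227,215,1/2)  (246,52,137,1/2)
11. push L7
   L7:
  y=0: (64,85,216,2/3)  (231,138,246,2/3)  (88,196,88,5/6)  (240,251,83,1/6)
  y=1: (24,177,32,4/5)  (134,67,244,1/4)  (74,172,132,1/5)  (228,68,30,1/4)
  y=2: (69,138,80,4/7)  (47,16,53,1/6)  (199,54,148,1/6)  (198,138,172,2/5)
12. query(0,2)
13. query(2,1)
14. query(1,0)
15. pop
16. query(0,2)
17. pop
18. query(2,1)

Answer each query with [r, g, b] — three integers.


at x=1,y=2 over L1,L2:
+L1 (α=1/2) → [7, 141/2, 47]
+L2 (α=1/4) → [107/4, 581/8, 333/4]
→ [27, 73, 83]

at x=3,y=0 over L1,L2:
after L1 α=1/5: [42/5, 81/5, 35]
after L2 α=2/3: [52/15, 2101/15, 191/3]
→ [3, 140, 64]

at x=0,y=0 over L1,L2,L3,L4,L5:
L1 α=3/5: [237/5, 498/5, 642/5]
L2 α=3/5: [969/25, 1926/25, 3774/25]
L3 α=1/2: [6519/50, 4451/50, 4299/50]
L4 α=1/5: [14938/125, 12077/125, 8598/125]
L5 α=1/3: [18917/125, 50654/375, 31321/375]
→ [151, 135, 84]

query (0,2) [L1,L2,L3,L4,L6,L7] — begin 0,0,0
after L1 α=5/7: [715/7, 905/7, 55]
after L2 α=1: [37, 40, 61]
after L3 α=2/5: [303/5, 354/5, 627/5]
after L4 α=6/7: [3723/35, 684/35, 2907/35]
after L6 α=1/4: [4971/35, 1458/35, 2644/35]
after L7 α=4/7: [24573/245, 23694/245, 19132/245]
rounded: [100, 97, 78]

query (2,1) [L1,L2,L3,L4,L6,L7] — begin 0,0,0
after L1 α=0: [0, 0, 0]
after L2 α=2/7: [444/7, 404/7, 478/7]
after L3 α=3/5: [3429/35, 3601/35, 4106/35]
after L4 α=1/3: [5191/35, 12802/105, 13847/105]
after L6 α=1: [242, 208, 98]
after L7 α=1/5: [1042/5, 1004/5, 524/5]
→ [208, 201, 105]

at x=1,y=0 over L1,L2,L3,L4,L6,L7:
L1 α=2/3: [92, 310/3, 130/3]
L2 α=0: [92, 310/3, 130/3]
L3 α=1/2: [247/2, 188/3, 272/3]
L4 α=1/5: [624/5, 839/15, 313/3]
L6 α=0: [624/5, 839/15, 313/3]
L7 α=2/3: [978/5, 4979/45, 1789/9]
rounded: [196, 111, 199]

at x=0,y=2 over L1,L2,L3,L4,L6:
+L1 (α=5/7) → [715/7, 905/7, 55]
+L2 (α=1) → [37, 40, 61]
+L3 (α=2/5) → [303/5, 354/5, 627/5]
+L4 (α=6/7) → [3723/35, 684/35, 2907/35]
+L6 (α=1/4) → [4971/35, 1458/35, 2644/35]
= [142, 42, 76]

at x=2,y=1 over L1,L2,L3,L4:
after L1 α=0: [0, 0, 0]
after L2 α=2/7: [444/7, 404/7, 478/7]
after L3 α=3/5: [3429/35, 3601/35, 4106/35]
after L4 α=1/3: [5191/35, 12802/105, 13847/105]
→ [148, 122, 132]


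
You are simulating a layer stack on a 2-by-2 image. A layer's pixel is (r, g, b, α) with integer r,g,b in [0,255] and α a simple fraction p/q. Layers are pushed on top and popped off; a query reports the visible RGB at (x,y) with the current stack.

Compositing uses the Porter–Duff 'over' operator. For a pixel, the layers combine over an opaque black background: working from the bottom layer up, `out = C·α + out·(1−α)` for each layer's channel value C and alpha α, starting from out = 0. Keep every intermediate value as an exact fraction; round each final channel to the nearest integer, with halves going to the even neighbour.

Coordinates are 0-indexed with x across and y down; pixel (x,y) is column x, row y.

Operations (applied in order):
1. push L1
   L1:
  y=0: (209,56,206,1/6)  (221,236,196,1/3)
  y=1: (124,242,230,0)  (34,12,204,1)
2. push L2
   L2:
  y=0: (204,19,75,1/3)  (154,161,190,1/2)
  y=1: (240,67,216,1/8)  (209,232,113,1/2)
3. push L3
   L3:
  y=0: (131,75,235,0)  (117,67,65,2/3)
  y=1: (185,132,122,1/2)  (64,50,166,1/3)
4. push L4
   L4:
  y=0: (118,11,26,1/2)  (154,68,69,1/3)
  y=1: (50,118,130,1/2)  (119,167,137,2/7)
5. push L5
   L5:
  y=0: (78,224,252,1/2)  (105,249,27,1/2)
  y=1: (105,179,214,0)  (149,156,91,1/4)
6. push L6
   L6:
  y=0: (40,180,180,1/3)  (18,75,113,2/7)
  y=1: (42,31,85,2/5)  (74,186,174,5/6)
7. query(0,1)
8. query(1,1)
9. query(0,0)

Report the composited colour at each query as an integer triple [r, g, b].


at x=0,y=1 over L1,L2,L3,L4,L5,L6:
L1 α=0: [0, 0, 0]
L2 α=1/8: [30, 67/8, 27]
L3 α=1/2: [215/2, 1123/16, 149/2]
L4 α=1/2: [315/4, 3011/32, 409/4]
L5 α=0: [315/4, 3011/32, 409/4]
L6 α=2/5: [1281/20, 11017/160, 1907/20]
→ [64, 69, 95]

at x=1,y=1 over L1,L2,L3,L4,L5,L6:
L1 α=1: [34, 12, 204]
L2 α=1/2: [243/2, 122, 317/2]
L3 α=1/3: [307/3, 98, 161]
L4 α=2/7: [2249/21, 824/7, 1079/7]
L5 α=1/4: [823/7, 891/7, 1937/14]
L6 α=5/6: [3413/42, 2467/14, 14117/84]
rounded: [81, 176, 168]

(0,0) stack=L1,L2,L3,L4,L5,L6; from [0,0,0]:
+L1 (α=1/6) → [209/6, 28/3, 103/3]
+L2 (α=1/3) → [821/9, 113/9, 431/9]
+L3 (α=0) → [821/9, 113/9, 431/9]
+L4 (α=1/2) → [1883/18, 106/9, 665/18]
+L5 (α=1/2) → [3287/36, 1061/9, 5201/36]
+L6 (α=1/3) → [4007/54, 3742/27, 8441/54]
rounded: [74, 139, 156]


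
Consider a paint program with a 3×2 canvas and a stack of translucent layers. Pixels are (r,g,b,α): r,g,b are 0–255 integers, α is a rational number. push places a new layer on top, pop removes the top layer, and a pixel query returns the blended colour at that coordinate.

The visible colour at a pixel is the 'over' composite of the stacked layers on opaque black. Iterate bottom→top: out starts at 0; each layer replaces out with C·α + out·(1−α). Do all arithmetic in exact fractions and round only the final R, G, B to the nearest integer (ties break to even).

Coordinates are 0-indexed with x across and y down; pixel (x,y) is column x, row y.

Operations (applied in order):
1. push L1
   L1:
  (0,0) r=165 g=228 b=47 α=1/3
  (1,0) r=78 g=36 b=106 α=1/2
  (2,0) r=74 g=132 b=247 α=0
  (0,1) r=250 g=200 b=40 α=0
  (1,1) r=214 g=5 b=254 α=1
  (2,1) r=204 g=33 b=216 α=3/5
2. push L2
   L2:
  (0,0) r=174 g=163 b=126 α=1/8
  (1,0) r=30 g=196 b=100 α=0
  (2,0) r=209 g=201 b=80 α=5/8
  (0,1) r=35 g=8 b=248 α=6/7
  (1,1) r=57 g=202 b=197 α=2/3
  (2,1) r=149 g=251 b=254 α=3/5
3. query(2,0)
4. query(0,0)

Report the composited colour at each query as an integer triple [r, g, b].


query (2,0) [L1,L2] — begin 0,0,0
+L1 (α=0) → [0, 0, 0]
+L2 (α=5/8) → [1045/8, 1005/8, 50]
rounded: [131, 126, 50]

(0,0) stack=L1,L2; from [0,0,0]:
L1 α=1/3: [55, 76, 47/3]
L2 α=1/8: [559/8, 695/8, 707/24]
= [70, 87, 29]


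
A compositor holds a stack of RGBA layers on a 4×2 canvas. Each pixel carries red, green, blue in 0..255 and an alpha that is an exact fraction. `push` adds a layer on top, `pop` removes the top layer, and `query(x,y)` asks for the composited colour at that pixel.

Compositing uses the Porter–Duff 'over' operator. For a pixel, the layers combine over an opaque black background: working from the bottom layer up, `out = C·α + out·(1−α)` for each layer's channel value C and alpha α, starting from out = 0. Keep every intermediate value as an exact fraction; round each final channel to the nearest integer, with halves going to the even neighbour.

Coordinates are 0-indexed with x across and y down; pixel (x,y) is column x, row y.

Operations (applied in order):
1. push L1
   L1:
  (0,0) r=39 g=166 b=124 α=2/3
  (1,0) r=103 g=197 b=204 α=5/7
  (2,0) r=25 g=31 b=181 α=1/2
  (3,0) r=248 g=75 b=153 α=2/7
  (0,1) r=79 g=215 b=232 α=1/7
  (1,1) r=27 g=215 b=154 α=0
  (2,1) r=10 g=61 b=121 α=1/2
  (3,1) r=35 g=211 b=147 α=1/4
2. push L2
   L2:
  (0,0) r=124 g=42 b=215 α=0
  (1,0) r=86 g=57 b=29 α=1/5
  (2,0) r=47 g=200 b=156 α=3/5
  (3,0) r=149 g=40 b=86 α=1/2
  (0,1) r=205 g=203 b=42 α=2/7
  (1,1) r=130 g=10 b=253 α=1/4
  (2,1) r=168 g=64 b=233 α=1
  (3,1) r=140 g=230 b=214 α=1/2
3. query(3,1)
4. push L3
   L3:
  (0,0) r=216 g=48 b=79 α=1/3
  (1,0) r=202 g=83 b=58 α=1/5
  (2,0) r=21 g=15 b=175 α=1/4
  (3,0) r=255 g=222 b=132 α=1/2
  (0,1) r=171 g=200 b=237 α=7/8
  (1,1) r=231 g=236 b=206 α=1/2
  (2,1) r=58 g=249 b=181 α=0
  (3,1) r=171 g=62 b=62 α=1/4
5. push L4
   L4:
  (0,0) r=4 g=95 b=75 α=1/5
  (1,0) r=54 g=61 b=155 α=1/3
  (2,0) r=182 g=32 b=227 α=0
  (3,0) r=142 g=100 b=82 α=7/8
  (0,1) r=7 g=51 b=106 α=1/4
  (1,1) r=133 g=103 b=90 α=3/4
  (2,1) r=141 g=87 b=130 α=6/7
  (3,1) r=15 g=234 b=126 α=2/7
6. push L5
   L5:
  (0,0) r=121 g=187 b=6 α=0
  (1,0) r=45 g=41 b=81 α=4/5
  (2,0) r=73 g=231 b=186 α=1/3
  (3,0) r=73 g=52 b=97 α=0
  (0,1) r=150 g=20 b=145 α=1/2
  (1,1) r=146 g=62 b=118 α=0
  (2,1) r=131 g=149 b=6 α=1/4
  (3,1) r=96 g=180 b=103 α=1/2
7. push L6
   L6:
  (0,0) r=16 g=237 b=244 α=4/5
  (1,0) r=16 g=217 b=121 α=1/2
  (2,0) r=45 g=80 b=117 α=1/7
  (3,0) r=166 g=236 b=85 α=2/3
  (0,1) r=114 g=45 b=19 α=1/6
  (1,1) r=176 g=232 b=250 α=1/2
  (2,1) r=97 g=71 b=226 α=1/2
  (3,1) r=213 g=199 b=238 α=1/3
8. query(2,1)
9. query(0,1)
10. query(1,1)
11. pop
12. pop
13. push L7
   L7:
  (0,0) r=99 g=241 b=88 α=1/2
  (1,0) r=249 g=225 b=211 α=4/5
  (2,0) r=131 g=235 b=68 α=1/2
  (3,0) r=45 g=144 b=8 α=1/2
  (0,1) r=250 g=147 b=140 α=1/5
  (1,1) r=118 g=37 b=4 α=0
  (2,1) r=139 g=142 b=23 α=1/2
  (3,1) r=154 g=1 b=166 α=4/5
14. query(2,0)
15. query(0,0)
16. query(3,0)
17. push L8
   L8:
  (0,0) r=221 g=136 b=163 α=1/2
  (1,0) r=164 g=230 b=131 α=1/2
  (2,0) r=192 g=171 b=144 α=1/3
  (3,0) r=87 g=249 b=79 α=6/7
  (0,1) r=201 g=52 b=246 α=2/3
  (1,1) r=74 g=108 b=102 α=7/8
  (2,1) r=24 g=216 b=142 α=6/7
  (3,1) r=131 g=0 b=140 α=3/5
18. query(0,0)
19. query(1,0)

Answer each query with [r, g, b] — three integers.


query (3,1) [L1,L2] — begin 0,0,0
+L1 (α=1/4) → [35/4, 211/4, 147/4]
+L2 (α=1/2) → [595/8, 1131/8, 1003/8]
→ [74, 141, 125]

at x=2,y=1 over L1,L2,L3,L4,L5,L6:
+L1 (α=1/2) → [5, 61/2, 121/2]
+L2 (α=1) → [168, 64, 233]
+L3 (α=0) → [168, 64, 233]
+L4 (α=6/7) → [1014/7, 586/7, 1013/7]
+L5 (α=1/4) → [3959/28, 2801/28, 3081/28]
+L6 (α=1/2) → [6675/56, 4789/56, 9409/56]
rounded: [119, 86, 168]

query (0,1) [L1,L2,L3,L4,L5,L6] — begin 0,0,0
L1 α=1/7: [79/7, 215/7, 232/7]
L2 α=2/7: [3265/49, 3917/49, 1748/49]
L3 α=7/8: [30959/196, 72517/392, 83039/392]
L4 α=1/4: [94249/784, 237543/1568, 290669/1568]
L5 α=1/2: [211849/1568, 268903/3136, 518029/3136]
L6 α=1/6: [1237997/9408, 1485635/18816, 883243/6272]
→ [132, 79, 141]

(1,1) stack=L1,L2,L3,L4,L5,L6; from [0,0,0]:
L1 α=0: [0, 0, 0]
L2 α=1/4: [65/2, 5/2, 253/4]
L3 α=1/2: [527/4, 477/4, 1077/8]
L4 α=3/4: [2123/16, 1713/16, 3237/32]
L5 α=0: [2123/16, 1713/16, 3237/32]
L6 α=1/2: [4939/32, 5425/32, 11237/64]
= [154, 170, 176]

at x=2,y=0 over L1,L2,L3,L4,L7:
+L1 (α=1/2) → [25/2, 31/2, 181/2]
+L2 (α=3/5) → [166/5, 631/5, 649/5]
+L3 (α=1/4) → [603/20, 492/5, 1411/10]
+L4 (α=0) → [603/20, 492/5, 1411/10]
+L7 (α=1/2) → [3223/40, 1667/10, 2091/20]
= [81, 167, 105]

at x=0,y=0 over L1,L2,L3,L4,L7:
L1 α=2/3: [26, 332/3, 248/3]
L2 α=0: [26, 332/3, 248/3]
L3 α=1/3: [268/3, 808/9, 733/9]
L4 α=1/5: [1084/15, 4087/45, 3607/45]
L7 α=1/2: [2569/30, 7466/45, 7567/90]
→ [86, 166, 84]

query (3,0) [L1,L2,L3,L4,L7] — begin 0,0,0
+L1 (α=2/7) → [496/7, 150/7, 306/7]
+L2 (α=1/2) → [1539/14, 215/7, 454/7]
+L3 (α=1/2) → [5109/28, 1769/14, 689/7]
+L4 (α=7/8) → [32941/224, 11569/112, 4707/56]
+L7 (α=1/2) → [43021/448, 27697/224, 5155/112]
rounded: [96, 124, 46]

at x=0,y=0 over L1,L2,L3,L4,L7,L8:
+L1 (α=2/3) → [26, 332/3, 248/3]
+L2 (α=0) → [26, 332/3, 248/3]
+L3 (α=1/3) → [268/3, 808/9, 733/9]
+L4 (α=1/5) → [1084/15, 4087/45, 3607/45]
+L7 (α=1/2) → [2569/30, 7466/45, 7567/90]
+L8 (α=1/2) → [9199/60, 6793/45, 22237/180]
→ [153, 151, 124]

(1,0) stack=L1,L2,L3,L4,L7,L8; from [0,0,0]:
after L1 α=5/7: [515/7, 985/7, 1020/7]
after L2 α=1/5: [2662/35, 4339/35, 4283/35]
after L3 α=1/5: [17718/175, 20261/175, 19162/175]
after L4 α=1/3: [14962/175, 51197/525, 65449/525]
after L7 α=4/5: [189262/875, 523697/2625, 508549/2625]
after L8 α=1/2: [166381/875, 1127447/5250, 426212/2625]
= [190, 215, 162]


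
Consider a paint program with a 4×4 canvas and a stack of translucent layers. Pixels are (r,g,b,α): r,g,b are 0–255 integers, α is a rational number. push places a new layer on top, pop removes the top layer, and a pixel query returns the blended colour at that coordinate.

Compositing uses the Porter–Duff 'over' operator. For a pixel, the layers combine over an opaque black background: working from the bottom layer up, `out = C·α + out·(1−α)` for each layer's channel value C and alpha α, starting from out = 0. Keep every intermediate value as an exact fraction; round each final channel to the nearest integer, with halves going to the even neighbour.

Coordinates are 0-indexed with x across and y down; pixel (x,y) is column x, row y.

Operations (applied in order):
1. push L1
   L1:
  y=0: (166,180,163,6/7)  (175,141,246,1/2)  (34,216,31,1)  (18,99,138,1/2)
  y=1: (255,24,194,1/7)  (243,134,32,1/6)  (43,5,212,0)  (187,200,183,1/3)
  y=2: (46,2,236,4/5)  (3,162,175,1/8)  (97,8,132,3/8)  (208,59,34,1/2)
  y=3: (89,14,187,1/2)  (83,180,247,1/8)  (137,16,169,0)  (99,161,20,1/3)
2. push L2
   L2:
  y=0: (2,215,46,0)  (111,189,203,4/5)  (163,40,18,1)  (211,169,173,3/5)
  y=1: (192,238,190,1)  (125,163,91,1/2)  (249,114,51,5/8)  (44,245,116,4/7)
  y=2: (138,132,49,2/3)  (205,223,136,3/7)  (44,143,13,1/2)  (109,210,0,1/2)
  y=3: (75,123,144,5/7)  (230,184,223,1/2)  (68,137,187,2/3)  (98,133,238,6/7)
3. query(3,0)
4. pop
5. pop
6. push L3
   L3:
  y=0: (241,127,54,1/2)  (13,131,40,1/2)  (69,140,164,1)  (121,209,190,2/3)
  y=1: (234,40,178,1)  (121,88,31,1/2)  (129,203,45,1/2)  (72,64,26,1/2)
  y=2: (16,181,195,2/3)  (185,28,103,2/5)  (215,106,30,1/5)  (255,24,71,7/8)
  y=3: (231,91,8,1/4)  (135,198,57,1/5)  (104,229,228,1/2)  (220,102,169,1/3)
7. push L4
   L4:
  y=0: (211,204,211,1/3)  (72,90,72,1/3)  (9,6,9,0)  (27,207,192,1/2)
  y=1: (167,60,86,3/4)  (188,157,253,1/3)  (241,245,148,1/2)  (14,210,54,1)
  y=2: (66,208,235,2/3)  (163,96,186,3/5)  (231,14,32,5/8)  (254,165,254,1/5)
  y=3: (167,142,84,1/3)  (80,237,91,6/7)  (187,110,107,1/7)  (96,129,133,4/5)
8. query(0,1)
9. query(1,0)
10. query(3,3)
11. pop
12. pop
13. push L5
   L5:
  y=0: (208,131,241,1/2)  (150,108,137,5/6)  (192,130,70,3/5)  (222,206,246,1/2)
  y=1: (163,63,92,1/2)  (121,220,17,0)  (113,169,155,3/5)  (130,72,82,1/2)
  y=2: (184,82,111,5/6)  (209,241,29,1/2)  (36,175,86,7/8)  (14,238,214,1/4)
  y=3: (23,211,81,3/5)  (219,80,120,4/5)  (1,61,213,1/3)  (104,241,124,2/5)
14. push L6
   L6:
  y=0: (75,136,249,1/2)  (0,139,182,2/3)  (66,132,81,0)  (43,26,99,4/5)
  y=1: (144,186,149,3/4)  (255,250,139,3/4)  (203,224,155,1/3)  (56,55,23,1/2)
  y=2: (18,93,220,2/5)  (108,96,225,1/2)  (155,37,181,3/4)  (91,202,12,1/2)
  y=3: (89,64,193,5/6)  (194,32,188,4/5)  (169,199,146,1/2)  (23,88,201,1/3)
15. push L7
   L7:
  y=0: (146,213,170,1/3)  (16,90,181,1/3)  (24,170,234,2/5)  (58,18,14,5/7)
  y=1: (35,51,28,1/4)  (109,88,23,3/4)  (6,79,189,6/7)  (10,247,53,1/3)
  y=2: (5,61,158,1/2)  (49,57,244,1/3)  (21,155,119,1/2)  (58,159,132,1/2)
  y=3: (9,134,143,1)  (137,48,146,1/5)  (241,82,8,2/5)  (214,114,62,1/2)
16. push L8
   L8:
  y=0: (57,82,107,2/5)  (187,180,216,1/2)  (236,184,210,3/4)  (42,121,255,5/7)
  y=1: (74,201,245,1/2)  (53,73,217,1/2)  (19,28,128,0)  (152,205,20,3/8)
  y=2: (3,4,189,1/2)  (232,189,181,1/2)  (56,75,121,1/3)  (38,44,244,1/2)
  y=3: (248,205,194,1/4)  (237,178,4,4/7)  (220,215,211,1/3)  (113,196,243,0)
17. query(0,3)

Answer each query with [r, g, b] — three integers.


at x=3,y=0 over L1,L2:
L1 α=1/2: [9, 99/2, 69]
L2 α=3/5: [651/5, 606/5, 657/5]
→ [130, 121, 131]

query (0,1) [L3,L4] — begin 0,0,0
L3 α=1: [234, 40, 178]
L4 α=3/4: [735/4, 55, 109]
rounded: [184, 55, 109]

query (1,0) [L3,L4] — begin 0,0,0
after L3 α=1/2: [13/2, 131/2, 20]
after L4 α=1/3: [85/3, 221/3, 112/3]
= [28, 74, 37]

query (3,3) [L3,L4] — begin 0,0,0
+L3 (α=1/3) → [220/3, 34, 169/3]
+L4 (α=4/5) → [1372/15, 110, 353/3]
rounded: [91, 110, 118]

(0,3) stack=L5,L6,L7,L8; from [0,0,0]:
L5 α=3/5: [69/5, 633/5, 243/5]
L6 α=5/6: [1147/15, 2233/30, 2534/15]
L7 α=1: [9, 134, 143]
L8 α=1/4: [275/4, 607/4, 623/4]
→ [69, 152, 156]


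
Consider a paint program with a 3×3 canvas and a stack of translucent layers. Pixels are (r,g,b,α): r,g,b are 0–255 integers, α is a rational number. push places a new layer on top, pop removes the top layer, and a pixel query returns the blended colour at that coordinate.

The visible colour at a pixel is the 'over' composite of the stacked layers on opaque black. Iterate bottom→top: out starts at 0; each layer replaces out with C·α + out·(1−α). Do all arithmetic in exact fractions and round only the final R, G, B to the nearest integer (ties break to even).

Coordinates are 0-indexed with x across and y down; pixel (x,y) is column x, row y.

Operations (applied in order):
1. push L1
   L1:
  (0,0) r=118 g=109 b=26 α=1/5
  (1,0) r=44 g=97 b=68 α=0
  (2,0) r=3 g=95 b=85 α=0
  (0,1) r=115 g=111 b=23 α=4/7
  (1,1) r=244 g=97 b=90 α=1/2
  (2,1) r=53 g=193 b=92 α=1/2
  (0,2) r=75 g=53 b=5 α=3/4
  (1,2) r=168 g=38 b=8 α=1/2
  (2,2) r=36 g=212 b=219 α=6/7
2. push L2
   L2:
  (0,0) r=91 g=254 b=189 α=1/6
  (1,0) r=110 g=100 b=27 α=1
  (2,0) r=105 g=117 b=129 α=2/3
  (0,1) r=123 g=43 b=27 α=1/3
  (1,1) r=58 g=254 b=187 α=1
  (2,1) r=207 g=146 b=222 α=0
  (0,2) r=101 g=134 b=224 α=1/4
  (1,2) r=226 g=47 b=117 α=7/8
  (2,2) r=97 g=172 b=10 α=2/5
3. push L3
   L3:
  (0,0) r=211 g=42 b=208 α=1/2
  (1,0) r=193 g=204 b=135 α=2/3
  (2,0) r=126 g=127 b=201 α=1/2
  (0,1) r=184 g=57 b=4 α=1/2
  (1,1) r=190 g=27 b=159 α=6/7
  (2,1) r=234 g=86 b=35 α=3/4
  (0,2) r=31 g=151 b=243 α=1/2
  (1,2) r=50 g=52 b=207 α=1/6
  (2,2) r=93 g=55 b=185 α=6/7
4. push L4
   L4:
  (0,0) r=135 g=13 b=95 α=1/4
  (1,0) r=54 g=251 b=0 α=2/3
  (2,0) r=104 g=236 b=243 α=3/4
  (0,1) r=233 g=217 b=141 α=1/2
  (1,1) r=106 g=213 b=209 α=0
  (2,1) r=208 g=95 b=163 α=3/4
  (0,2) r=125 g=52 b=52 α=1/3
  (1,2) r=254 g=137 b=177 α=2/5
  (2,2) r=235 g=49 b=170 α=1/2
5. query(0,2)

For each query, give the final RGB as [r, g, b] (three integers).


at x=0,y=2 over L1,L2,L3,L4:
+L1 (α=3/4) → [225/4, 159/4, 15/4]
+L2 (α=1/4) → [1079/16, 1013/16, 941/16]
+L3 (α=1/2) → [1575/32, 3429/32, 4829/32]
+L4 (α=1/3) → [3575/48, 4261/48, 1887/16]
= [74, 89, 118]


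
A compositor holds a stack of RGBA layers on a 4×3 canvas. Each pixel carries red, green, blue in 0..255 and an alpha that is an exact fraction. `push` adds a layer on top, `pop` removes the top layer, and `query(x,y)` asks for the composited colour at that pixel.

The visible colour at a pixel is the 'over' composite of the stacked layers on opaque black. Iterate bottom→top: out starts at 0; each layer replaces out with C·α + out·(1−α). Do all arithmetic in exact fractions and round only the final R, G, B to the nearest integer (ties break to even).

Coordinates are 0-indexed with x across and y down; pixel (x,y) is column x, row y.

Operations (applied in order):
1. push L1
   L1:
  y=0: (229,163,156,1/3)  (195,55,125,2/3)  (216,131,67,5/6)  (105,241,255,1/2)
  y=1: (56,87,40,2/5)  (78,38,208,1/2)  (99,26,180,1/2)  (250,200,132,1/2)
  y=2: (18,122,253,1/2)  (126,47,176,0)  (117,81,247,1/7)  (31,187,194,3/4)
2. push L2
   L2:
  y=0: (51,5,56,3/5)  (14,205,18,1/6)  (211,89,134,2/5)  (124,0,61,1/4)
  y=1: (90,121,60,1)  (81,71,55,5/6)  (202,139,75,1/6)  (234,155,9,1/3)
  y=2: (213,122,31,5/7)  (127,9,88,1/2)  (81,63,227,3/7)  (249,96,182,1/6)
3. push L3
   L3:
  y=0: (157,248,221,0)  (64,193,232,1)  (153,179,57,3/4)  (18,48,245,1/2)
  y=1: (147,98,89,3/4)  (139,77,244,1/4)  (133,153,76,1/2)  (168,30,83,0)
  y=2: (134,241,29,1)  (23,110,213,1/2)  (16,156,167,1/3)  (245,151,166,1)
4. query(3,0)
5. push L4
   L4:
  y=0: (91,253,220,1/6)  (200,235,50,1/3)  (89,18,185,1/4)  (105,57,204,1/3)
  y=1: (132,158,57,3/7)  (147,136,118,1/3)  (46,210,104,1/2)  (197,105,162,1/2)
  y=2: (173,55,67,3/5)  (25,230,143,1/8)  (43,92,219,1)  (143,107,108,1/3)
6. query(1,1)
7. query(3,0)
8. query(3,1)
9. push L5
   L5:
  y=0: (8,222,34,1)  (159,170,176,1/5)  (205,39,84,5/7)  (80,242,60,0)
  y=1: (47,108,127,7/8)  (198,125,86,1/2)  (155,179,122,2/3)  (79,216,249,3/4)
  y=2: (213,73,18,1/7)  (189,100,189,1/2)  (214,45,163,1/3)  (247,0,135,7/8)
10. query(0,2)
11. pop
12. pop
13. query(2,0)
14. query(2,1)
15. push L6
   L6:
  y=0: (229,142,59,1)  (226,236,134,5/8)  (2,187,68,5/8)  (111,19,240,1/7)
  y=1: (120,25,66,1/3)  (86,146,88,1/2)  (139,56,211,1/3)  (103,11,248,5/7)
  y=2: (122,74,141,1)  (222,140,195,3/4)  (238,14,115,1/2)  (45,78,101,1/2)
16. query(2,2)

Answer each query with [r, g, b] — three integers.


at x=3,y=0 over L1,L2,L3:
+L1 (α=1/2) → [105/2, 241/2, 255/2]
+L2 (α=1/4) → [563/8, 723/8, 887/8]
+L3 (α=1/2) → [707/16, 1107/16, 2847/16]
= [44, 69, 178]

at x=1,y=1 over L1,L2,L3,L4:
L1 α=1/2: [39, 19, 104]
L2 α=5/6: [74, 187/3, 379/6]
L3 α=1/4: [361/4, 66, 867/8]
L4 α=1/3: [655/6, 268/3, 1339/12]
rounded: [109, 89, 112]

query (3,0) [L1,L2,L3,L4] — begin 0,0,0
L1 α=1/2: [105/2, 241/2, 255/2]
L2 α=1/4: [563/8, 723/8, 887/8]
L3 α=1/2: [707/16, 1107/16, 2847/16]
L4 α=1/3: [1547/24, 521/8, 1493/8]
= [64, 65, 187]

(3,1) stack=L1,L2,L3,L4; from [0,0,0]:
+L1 (α=1/2) → [125, 100, 66]
+L2 (α=1/3) → [484/3, 355/3, 47]
+L3 (α=0) → [484/3, 355/3, 47]
+L4 (α=1/2) → [1075/6, 335/3, 209/2]
rounded: [179, 112, 104]

query (0,2) [L1,L2,L3,L4,L5] — begin 0,0,0
+L1 (α=1/2) → [9, 61, 253/2]
+L2 (α=5/7) → [1083/7, 732/7, 408/7]
+L3 (α=1) → [134, 241, 29]
+L4 (α=3/5) → [787/5, 647/5, 259/5]
+L5 (α=1/7) → [5787/35, 4247/35, 1644/35]
→ [165, 121, 47]

(2,0) stack=L1,L2,L3; from [0,0,0]:
after L1 α=5/6: [180, 655/6, 335/6]
after L2 α=2/5: [962/5, 1011/10, 871/10]
after L3 α=3/4: [3257/20, 6381/40, 2581/40]
→ [163, 160, 65]

at x=2,y=1 over L1,L2,L3:
L1 α=1/2: [99/2, 13, 90]
L2 α=1/6: [899/12, 34, 175/2]
L3 α=1/2: [2495/24, 187/2, 327/4]
→ [104, 94, 82]

(2,2) stack=L1,L2,L3,L6; from [0,0,0]:
L1 α=1/7: [117/7, 81/7, 247/7]
L2 α=3/7: [2169/49, 1647/49, 5755/49]
L3 α=1/3: [5122/147, 3646/49, 19693/147]
L6 α=1/2: [20054/147, 2166/49, 18299/147]
rounded: [136, 44, 124]


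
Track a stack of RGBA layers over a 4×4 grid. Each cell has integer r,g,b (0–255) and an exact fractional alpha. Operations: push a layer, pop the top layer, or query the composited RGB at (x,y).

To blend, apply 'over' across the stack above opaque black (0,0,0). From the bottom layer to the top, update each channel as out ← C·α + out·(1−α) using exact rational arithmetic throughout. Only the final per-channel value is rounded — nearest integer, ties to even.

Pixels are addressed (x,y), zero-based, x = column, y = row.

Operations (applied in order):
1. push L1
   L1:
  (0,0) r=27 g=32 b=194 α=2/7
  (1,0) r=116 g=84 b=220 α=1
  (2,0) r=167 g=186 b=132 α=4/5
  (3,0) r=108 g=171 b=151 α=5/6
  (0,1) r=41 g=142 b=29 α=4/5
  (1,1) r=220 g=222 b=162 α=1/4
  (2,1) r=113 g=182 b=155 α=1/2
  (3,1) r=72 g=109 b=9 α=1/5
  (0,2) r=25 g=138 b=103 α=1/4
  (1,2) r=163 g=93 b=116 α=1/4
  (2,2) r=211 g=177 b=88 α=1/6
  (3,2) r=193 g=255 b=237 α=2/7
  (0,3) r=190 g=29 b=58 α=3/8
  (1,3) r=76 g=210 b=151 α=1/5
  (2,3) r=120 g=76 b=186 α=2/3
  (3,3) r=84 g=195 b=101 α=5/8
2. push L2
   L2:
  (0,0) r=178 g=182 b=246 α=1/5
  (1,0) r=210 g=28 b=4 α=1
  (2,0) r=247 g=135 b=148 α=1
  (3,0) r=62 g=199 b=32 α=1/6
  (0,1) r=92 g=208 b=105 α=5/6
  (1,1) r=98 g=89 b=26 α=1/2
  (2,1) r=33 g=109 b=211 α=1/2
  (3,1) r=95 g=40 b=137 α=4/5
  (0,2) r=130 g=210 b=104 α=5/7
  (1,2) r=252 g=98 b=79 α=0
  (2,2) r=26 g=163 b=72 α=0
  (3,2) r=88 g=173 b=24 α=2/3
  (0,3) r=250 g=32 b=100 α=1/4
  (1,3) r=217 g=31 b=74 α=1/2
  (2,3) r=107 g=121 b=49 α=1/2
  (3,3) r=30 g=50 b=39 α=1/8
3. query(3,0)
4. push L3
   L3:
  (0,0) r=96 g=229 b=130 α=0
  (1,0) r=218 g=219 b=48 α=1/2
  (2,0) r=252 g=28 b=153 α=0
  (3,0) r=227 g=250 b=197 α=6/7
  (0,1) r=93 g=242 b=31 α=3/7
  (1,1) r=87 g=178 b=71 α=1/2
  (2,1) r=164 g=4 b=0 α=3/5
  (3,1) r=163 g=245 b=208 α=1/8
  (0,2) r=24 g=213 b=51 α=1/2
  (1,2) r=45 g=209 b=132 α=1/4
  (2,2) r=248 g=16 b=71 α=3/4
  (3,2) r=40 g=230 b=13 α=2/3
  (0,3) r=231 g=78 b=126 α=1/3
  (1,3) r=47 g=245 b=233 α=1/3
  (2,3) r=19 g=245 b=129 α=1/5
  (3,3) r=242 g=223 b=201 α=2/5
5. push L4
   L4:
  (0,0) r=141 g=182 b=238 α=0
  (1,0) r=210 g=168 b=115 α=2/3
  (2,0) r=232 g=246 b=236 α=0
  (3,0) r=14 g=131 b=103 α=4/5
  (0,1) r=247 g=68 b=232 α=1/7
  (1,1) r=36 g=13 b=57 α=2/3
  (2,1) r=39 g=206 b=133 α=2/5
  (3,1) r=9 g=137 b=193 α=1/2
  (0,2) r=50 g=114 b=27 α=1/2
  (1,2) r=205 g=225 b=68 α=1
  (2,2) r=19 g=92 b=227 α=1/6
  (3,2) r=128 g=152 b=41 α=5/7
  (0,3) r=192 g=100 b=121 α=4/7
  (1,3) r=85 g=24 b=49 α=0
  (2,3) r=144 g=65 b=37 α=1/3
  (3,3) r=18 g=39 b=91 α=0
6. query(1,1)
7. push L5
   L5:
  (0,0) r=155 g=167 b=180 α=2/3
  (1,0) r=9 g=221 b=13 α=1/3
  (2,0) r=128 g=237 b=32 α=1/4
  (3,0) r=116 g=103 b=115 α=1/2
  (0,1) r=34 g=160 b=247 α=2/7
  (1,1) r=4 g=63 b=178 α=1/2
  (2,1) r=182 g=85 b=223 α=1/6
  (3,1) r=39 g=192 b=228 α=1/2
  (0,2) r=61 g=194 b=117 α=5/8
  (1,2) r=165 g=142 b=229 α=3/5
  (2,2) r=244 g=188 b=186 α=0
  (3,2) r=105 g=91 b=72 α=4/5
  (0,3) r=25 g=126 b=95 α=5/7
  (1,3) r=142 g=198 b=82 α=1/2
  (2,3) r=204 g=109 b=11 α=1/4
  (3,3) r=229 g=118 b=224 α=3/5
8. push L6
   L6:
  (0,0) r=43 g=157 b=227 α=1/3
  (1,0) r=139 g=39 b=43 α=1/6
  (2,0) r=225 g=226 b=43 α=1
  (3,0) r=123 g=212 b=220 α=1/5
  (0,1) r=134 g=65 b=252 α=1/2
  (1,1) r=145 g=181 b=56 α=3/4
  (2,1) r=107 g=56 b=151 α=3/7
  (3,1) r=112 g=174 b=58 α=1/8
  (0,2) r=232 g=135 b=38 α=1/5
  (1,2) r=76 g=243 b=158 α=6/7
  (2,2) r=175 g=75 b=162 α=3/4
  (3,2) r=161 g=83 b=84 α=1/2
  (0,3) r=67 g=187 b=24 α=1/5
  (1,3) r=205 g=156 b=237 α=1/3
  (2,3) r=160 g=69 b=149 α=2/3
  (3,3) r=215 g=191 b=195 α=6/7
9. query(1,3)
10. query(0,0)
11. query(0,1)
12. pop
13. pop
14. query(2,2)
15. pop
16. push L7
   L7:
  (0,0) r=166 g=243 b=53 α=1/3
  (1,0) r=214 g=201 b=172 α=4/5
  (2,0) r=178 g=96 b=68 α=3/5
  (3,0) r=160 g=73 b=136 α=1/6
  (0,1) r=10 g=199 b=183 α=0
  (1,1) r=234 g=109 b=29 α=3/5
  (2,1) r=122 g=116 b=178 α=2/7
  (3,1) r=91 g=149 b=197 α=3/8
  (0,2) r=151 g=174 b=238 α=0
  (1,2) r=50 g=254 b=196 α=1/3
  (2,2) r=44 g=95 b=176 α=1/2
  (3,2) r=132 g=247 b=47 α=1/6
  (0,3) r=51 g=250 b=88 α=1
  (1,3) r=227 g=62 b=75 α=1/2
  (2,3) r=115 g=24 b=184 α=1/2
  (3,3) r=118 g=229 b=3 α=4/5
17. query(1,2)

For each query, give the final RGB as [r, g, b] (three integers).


query (3,0) [L1,L2] — begin 0,0,0
+L1 (α=5/6) → [90, 285/2, 755/6]
+L2 (α=1/6) → [256/3, 1823/12, 3967/36]
= [85, 152, 110]

query (1,1) [L1,L2,L3,L4] — begin 0,0,0
+L1 (α=1/4) → [55, 111/2, 81/2]
+L2 (α=1/2) → [153/2, 289/4, 133/4]
+L3 (α=1/2) → [327/4, 1001/8, 417/8]
+L4 (α=2/3) → [205/4, 403/8, 443/8]
rounded: [51, 50, 55]

at x=1,y=3 over L1,L2,L3,L4,L5,L6:
+L1 (α=1/5) → [76/5, 42, 151/5]
+L2 (α=1/2) → [1161/10, 73/2, 521/10]
+L3 (α=1/3) → [1396/15, 106, 562/5]
+L4 (α=0) → [1396/15, 106, 562/5]
+L5 (α=1/2) → [1763/15, 152, 486/5]
+L6 (α=1/3) → [6601/45, 460/3, 719/5]
→ [147, 153, 144]

(0,0) stack=L1,L2,L3,L4,L5,L6; from [0,0,0]:
+L1 (α=2/7) → [54/7, 64/7, 388/7]
+L2 (α=1/5) → [1462/35, 306/7, 3274/35]
+L3 (α=0) → [1462/35, 306/7, 3274/35]
+L4 (α=0) → [1462/35, 306/7, 3274/35]
+L5 (α=2/3) → [4104/35, 2644/21, 15874/105]
+L6 (α=1/3) → [9713/105, 8585/63, 55583/315]
rounded: [93, 136, 176]

query (0,1) [L1,L2,L3,L4,L5,L6] — begin 0,0,0
after L1 α=4/5: [164/5, 568/5, 116/5]
after L2 α=5/6: [1232/15, 2884/15, 2741/30]
after L3 α=3/7: [9113/105, 22426/105, 6877/105]
after L4 α=1/7: [26871/245, 47232/245, 21874/245]
after L5 α=2/7: [30203/343, 62912/343, 46080/343]
after L6 α=1/2: [76165/686, 85207/686, 66258/343]
rounded: [111, 124, 193]

query (2,2) [L1,L2,L3,L4] — begin 0,0,0
+L1 (α=1/6) → [211/6, 59/2, 44/3]
+L2 (α=0) → [211/6, 59/2, 44/3]
+L3 (α=3/4) → [4675/24, 155/8, 683/12]
+L4 (α=1/6) → [23831/144, 1511/48, 6139/72]
= [165, 31, 85]

at x=1,y=2 over L1,L2,L3,L7:
+L1 (α=1/4) → [163/4, 93/4, 29]
+L2 (α=0) → [163/4, 93/4, 29]
+L3 (α=1/4) → [669/16, 1115/16, 219/4]
+L7 (α=1/3) → [1069/24, 1049/8, 611/6]
rounded: [45, 131, 102]


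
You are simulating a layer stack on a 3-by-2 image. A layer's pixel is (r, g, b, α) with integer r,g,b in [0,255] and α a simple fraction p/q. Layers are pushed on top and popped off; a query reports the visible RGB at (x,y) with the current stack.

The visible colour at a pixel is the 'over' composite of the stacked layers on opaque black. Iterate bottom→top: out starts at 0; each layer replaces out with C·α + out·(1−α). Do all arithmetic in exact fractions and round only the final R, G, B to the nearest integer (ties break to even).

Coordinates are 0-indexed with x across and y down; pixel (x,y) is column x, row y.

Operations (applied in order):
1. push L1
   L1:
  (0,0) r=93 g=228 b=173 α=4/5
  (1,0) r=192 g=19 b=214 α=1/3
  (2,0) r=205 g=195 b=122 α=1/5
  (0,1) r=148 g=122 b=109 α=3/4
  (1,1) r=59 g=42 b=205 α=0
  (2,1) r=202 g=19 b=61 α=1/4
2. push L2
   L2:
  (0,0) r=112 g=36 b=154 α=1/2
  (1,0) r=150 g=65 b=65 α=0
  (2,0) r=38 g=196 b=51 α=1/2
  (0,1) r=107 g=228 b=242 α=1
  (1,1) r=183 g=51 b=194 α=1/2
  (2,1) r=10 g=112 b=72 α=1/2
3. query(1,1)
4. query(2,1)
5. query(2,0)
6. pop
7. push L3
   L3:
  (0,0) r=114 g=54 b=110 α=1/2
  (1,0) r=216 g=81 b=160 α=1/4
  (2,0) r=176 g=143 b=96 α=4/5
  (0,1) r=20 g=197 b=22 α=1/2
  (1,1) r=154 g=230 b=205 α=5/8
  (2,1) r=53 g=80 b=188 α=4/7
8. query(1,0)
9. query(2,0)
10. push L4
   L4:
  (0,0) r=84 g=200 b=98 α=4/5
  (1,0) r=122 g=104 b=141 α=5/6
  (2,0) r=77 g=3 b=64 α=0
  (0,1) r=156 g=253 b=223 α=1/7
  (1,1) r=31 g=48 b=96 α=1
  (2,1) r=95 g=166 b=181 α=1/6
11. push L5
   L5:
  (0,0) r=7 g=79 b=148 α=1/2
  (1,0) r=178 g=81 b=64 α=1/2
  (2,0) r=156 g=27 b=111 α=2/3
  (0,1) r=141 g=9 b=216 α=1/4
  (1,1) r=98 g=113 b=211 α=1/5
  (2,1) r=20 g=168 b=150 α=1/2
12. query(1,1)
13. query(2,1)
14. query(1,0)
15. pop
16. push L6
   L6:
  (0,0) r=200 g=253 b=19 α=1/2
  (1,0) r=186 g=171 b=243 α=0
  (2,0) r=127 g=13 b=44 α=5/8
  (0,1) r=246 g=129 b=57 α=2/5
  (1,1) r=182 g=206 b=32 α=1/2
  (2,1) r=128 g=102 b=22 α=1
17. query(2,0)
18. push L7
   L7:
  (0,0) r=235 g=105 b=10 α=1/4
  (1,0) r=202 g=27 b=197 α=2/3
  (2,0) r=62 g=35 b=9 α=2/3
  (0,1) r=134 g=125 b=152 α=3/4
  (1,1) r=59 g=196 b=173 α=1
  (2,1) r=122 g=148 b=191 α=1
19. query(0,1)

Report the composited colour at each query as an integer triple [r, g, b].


at x=1,y=1 over L1,L2:
+L1 (α=0) → [0, 0, 0]
+L2 (α=1/2) → [183/2, 51/2, 97]
= [92, 26, 97]

(2,1) stack=L1,L2; from [0,0,0]:
after L1 α=1/4: [101/2, 19/4, 61/4]
after L2 α=1/2: [121/4, 467/8, 349/8]
→ [30, 58, 44]

at x=2,y=0 over L1,L2:
L1 α=1/5: [41, 39, 122/5]
L2 α=1/2: [79/2, 235/2, 377/10]
→ [40, 118, 38]

(1,0) stack=L1,L3; from [0,0,0]:
+L1 (α=1/3) → [64, 19/3, 214/3]
+L3 (α=1/4) → [102, 25, 187/2]
→ [102, 25, 94]

at x=2,y=0 over L1,L3:
+L1 (α=1/5) → [41, 39, 122/5]
+L3 (α=4/5) → [149, 611/5, 2042/25]
= [149, 122, 82]

query (1,1) [L1,L3,L4,L5] — begin 0,0,0
L1 α=0: [0, 0, 0]
L3 α=5/8: [385/4, 575/4, 1025/8]
L4 α=1: [31, 48, 96]
L5 α=1/5: [222/5, 61, 119]
→ [44, 61, 119]

at x=2,y=1 over L1,L3,L4,L5:
L1 α=1/4: [101/2, 19/4, 61/4]
L3 α=4/7: [727/14, 191/4, 3191/28]
L4 α=1/6: [1655/28, 1619/24, 21023/168]
L5 α=1/2: [2215/56, 5651/48, 46223/336]
= [40, 118, 138]

(1,0) stack=L1,L3,L4,L5; from [0,0,0]:
after L1 α=1/3: [64, 19/3, 214/3]
after L3 α=1/4: [102, 25, 187/2]
after L4 α=5/6: [356/3, 545/6, 1597/12]
after L5 α=1/2: [445/3, 1031/12, 2365/24]
→ [148, 86, 99]

query (2,0) [L1,L3,L4,L6] — begin 0,0,0
+L1 (α=1/5) → [41, 39, 122/5]
+L3 (α=4/5) → [149, 611/5, 2042/25]
+L4 (α=0) → [149, 611/5, 2042/25]
+L6 (α=5/8) → [541/4, 1079/20, 5813/100]
rounded: [135, 54, 58]

(0,1) stack=L1,L3,L4,L6,L7; from [0,0,0]:
L1 α=3/4: [111, 183/2, 327/4]
L3 α=1/2: [131/2, 577/4, 415/8]
L4 α=1/7: [549/7, 2237/14, 2137/28]
L6 α=2/5: [5091/35, 10323/70, 9603/140]
L7 α=3/4: [19161/140, 36573/280, 73443/560]
→ [137, 131, 131]


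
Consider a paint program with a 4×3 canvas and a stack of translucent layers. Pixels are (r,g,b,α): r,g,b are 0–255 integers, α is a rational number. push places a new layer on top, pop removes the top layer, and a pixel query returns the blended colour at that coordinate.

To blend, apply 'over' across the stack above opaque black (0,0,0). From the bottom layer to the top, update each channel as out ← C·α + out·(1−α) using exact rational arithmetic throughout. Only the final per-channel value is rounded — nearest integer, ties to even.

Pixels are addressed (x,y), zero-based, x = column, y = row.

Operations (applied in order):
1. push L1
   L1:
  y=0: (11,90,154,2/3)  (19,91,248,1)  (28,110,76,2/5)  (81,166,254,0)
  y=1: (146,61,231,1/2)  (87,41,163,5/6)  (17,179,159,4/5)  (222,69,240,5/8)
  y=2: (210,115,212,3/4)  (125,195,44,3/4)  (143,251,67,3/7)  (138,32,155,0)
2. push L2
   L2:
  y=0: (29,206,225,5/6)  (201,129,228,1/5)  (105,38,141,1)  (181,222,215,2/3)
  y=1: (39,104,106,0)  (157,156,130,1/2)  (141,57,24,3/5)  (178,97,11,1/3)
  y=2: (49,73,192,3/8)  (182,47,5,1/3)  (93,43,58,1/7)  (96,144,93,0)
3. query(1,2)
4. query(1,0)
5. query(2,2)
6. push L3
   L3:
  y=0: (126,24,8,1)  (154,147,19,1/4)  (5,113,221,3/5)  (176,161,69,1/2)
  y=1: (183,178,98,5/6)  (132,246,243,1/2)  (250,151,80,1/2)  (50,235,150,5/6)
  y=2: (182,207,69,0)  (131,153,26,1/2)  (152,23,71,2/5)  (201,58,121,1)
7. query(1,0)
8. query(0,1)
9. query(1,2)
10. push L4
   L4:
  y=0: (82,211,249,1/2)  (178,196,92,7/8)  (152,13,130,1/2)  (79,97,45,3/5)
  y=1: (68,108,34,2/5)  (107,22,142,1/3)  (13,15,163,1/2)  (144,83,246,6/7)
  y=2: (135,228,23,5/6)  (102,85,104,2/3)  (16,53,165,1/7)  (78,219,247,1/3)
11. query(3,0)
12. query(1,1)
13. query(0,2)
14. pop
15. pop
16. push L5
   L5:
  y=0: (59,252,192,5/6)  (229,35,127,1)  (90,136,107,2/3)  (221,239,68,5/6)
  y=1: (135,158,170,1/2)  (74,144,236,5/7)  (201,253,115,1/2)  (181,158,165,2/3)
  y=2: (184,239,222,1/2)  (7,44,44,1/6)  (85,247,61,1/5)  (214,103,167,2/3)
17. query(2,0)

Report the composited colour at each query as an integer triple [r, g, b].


at x=1,y=2 over L1,L2:
+L1 (α=3/4) → [375/4, 585/4, 33]
+L2 (α=1/3) → [739/6, 679/6, 71/3]
→ [123, 113, 24]

(1,0) stack=L1,L2; from [0,0,0]:
L1 α=1: [19, 91, 248]
L2 α=1/5: [277/5, 493/5, 244]
= [55, 99, 244]

(2,2) stack=L1,L2; from [0,0,0]:
after L1 α=3/7: [429/7, 753/7, 201/7]
after L2 α=1/7: [3225/49, 4819/49, 1612/49]
rounded: [66, 98, 33]

(1,0) stack=L1,L2,L3; from [0,0,0]:
after L1 α=1: [19, 91, 248]
after L2 α=1/5: [277/5, 493/5, 244]
after L3 α=1/4: [1601/20, 1107/10, 751/4]
rounded: [80, 111, 188]

query (0,1) [L1,L2,L3] — begin 0,0,0
+L1 (α=1/2) → [73, 61/2, 231/2]
+L2 (α=0) → [73, 61/2, 231/2]
+L3 (α=5/6) → [494/3, 1841/12, 1211/12]
rounded: [165, 153, 101]

(1,2) stack=L1,L2,L3; from [0,0,0]:
+L1 (α=3/4) → [375/4, 585/4, 33]
+L2 (α=1/3) → [739/6, 679/6, 71/3]
+L3 (α=1/2) → [1525/12, 1597/12, 149/6]
→ [127, 133, 25]

(3,0) stack=L1,L2,L3,L4; from [0,0,0]:
L1 α=0: [0, 0, 0]
L2 α=2/3: [362/3, 148, 430/3]
L3 α=1/2: [445/3, 309/2, 637/6]
L4 α=3/5: [1601/15, 120, 1042/15]
→ [107, 120, 69]

query (1,1) [L1,L2,L3,L4] — begin 0,0,0
after L1 α=5/6: [145/2, 205/6, 815/6]
after L2 α=1/2: [459/4, 1141/12, 1595/12]
after L3 α=1/2: [987/8, 4093/24, 4511/24]
after L4 α=1/3: [1415/12, 4357/36, 6215/36]
rounded: [118, 121, 173]

query (0,2) [L1,L2,L3,L4] — begin 0,0,0
L1 α=3/4: [315/2, 345/4, 159]
L2 α=3/8: [1869/16, 2601/32, 1371/8]
L3 α=0: [1869/16, 2601/32, 1371/8]
L4 α=5/6: [4223/32, 13027/64, 2291/48]
→ [132, 204, 48]

(2,0) stack=L1,L2,L5; from [0,0,0]:
after L1 α=2/5: [56/5, 44, 152/5]
after L2 α=1: [105, 38, 141]
after L5 α=2/3: [95, 310/3, 355/3]
rounded: [95, 103, 118]


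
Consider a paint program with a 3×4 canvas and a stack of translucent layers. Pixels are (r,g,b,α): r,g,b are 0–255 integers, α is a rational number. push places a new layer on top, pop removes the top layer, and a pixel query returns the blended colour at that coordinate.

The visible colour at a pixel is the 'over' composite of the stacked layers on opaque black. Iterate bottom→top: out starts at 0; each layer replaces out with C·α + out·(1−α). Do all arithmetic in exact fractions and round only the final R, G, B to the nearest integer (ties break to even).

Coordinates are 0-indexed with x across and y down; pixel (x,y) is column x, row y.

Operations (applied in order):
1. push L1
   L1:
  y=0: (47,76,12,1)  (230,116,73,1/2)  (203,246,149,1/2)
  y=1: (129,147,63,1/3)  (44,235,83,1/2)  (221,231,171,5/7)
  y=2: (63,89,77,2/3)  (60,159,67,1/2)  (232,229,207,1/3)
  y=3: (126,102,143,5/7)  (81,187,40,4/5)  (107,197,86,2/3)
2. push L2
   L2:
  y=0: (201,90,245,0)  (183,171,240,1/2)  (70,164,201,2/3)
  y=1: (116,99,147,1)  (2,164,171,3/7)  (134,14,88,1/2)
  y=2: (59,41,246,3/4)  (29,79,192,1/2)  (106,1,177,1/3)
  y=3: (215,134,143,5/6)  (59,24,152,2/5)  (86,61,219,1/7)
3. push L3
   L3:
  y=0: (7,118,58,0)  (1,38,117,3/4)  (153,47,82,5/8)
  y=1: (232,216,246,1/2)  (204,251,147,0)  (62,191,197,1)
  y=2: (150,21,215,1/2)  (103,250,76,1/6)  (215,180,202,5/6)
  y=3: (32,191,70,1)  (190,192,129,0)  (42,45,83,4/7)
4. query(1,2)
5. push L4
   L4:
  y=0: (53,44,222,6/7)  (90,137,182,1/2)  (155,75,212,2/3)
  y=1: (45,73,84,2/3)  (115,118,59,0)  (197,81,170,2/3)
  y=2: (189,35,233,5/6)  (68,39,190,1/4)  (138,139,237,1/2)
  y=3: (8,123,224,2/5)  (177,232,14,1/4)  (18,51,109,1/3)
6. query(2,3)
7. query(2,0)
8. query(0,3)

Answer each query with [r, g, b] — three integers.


query (1,2) [L1,L2,L3] — begin 0,0,0
+L1 (α=1/2) → [30, 159/2, 67/2]
+L2 (α=1/2) → [59/2, 317/4, 451/4]
+L3 (α=1/6) → [167/4, 2585/24, 853/8]
rounded: [42, 108, 107]

query (2,3) [L1,L2,L3,L4] — begin 0,0,0
+L1 (α=2/3) → [214/3, 394/3, 172/3]
+L2 (α=1/7) → [514/7, 849/7, 563/7]
+L3 (α=4/7) → [2718/49, 3807/49, 4013/49]
+L4 (α=1/3) → [2106/49, 3371/49, 13367/147]
→ [43, 69, 91]

query (2,0) [L1,L2,L3,L4] — begin 0,0,0
+L1 (α=1/2) → [203/2, 123, 149/2]
+L2 (α=2/3) → [161/2, 451/3, 953/6]
+L3 (α=5/8) → [2013/16, 343/4, 1773/16]
+L4 (α=2/3) → [6973/48, 943/12, 8557/48]
rounded: [145, 79, 178]

query (0,3) [L1,L2,L3,L4] — begin 0,0,0
after L1 α=5/7: [90, 510/7, 715/7]
after L2 α=5/6: [1165/6, 2600/21, 2860/21]
after L3 α=1: [32, 191, 70]
after L4 α=2/5: [112/5, 819/5, 658/5]
= [22, 164, 132]


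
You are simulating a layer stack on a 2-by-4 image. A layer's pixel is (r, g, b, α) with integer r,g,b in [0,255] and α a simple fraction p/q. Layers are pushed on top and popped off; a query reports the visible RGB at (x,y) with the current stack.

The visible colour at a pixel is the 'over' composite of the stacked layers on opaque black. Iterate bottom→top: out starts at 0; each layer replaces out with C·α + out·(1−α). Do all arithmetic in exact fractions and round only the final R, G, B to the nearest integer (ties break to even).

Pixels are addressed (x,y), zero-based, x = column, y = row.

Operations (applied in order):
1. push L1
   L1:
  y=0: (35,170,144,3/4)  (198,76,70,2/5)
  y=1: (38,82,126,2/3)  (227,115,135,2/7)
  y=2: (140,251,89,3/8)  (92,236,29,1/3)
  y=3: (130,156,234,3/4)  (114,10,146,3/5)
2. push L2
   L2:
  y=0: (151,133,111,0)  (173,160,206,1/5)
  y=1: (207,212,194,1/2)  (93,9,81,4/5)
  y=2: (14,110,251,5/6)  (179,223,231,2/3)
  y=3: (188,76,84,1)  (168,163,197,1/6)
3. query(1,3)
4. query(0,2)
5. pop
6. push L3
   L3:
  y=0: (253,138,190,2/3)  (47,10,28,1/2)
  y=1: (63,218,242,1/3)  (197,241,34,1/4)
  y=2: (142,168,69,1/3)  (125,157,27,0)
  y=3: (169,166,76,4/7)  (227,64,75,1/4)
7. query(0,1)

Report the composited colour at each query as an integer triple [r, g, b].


query (1,3) [L1,L2] — begin 0,0,0
+L1 (α=3/5) → [342/5, 6, 438/5]
+L2 (α=1/6) → [85, 193/6, 635/6]
= [85, 32, 106]

query (0,2) [L1,L2] — begin 0,0,0
+L1 (α=3/8) → [105/2, 753/8, 267/8]
+L2 (α=5/6) → [245/12, 5153/48, 10307/48]
→ [20, 107, 215]

at x=0,y=1 over L1,L3:
+L1 (α=2/3) → [76/3, 164/3, 84]
+L3 (α=1/3) → [341/9, 982/9, 410/3]
rounded: [38, 109, 137]
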